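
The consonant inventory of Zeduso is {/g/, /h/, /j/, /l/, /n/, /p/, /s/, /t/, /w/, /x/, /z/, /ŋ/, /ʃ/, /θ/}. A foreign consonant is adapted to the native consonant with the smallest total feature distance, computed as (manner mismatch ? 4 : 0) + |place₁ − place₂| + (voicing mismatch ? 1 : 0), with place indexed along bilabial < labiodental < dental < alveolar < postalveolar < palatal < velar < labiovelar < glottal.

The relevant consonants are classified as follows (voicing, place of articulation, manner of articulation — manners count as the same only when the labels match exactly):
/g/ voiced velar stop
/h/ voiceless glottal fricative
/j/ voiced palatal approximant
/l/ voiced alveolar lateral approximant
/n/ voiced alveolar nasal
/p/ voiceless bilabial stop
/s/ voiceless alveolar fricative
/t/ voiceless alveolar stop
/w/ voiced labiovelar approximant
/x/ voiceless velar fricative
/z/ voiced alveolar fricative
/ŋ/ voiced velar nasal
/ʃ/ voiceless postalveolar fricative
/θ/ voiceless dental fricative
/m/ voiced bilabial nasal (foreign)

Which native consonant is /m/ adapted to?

/n/ is closest: same manner (nasal), place distance 3 (bilabial→alveolar), same voicing; total 3. Next closest is /p/ at distance 5.

n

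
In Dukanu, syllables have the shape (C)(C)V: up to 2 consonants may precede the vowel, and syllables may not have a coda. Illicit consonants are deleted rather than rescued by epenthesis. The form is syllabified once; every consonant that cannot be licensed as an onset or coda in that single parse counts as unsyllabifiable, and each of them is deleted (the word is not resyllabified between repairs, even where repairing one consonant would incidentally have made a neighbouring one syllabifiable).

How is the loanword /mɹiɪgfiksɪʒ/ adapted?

Under (C)(C)V, the unsyllabifiable consonants are /ʒ/ (no codas are permitted; onsets may contain at most 2 consonants).
Deleting the stranded consonants removes /ʒ/.

mɹiɪgfiksɪ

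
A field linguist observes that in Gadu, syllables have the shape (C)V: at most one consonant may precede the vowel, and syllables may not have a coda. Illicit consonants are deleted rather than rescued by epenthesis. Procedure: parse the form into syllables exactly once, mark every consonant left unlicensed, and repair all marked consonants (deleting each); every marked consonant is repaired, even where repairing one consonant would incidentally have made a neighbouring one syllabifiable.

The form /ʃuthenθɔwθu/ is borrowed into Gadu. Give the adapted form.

Under (C)V, the unsyllabifiable consonants are /t/, /n/, /w/ (no codas are permitted; onsets are limited to one consonant).
Deleting the stranded consonants removes /t/, /n/, /w/.

ʃuheθɔθu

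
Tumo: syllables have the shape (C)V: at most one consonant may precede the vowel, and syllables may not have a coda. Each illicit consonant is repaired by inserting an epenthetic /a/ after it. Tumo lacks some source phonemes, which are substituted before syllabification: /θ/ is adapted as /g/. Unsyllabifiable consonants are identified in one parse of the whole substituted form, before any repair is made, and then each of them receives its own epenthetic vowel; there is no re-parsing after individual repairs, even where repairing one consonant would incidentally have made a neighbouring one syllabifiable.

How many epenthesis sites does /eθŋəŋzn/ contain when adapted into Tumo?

4

After substitution the input is /egŋəŋzn/.
The unsyllabifiable consonants are /g/, /ŋ/, /z/, /n/; each receives one epenthetic vowel.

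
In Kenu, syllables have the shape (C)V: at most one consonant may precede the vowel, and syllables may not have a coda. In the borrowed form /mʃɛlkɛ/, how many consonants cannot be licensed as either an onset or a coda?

2

Syllabifying with onset maximization leaves /m/, /l/ stranded (no codas are permitted; onsets are limited to one consonant).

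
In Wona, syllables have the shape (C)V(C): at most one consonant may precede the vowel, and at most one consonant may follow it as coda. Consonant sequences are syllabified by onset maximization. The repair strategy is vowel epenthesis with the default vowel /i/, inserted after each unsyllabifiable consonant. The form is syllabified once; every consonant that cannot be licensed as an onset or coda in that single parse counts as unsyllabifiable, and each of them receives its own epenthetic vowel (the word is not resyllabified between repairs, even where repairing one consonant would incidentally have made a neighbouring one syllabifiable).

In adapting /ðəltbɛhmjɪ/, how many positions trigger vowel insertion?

2

The unsyllabifiable consonants are /t/, /m/; each receives one epenthetic vowel.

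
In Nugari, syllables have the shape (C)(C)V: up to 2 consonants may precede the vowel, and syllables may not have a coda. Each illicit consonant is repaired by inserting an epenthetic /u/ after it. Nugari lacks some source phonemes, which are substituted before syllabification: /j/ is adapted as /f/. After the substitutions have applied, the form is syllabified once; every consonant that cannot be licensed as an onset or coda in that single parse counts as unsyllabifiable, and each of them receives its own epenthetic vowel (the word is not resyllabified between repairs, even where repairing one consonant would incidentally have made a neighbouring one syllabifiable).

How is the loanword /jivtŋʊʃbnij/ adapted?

fivutŋʊʃubnifu

Substitution: /j/ → /f/, giving /fivtŋʊʃbnif/.
The consonants /v/, /ʃ/, /f/ cannot be parsed into a legal (C)(C)V syllable (no codas are permitted; onsets may contain at most 2 consonants).
Each unlicensed consonant becomes the onset of a new syllable: /v/ → /vu/, /ʃ/ → /ʃu/, /f/ → /fu/.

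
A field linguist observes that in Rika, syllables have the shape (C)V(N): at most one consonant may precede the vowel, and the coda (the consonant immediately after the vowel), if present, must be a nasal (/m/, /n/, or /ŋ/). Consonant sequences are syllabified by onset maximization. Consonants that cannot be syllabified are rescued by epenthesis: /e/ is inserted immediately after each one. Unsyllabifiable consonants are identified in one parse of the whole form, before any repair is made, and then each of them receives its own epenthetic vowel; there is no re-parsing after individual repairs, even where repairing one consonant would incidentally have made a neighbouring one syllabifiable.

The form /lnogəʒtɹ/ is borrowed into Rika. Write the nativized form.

The consonants /l/, /ʒ/, /t/, /ɹ/ cannot be parsed into a legal (C)V(N) syllable (only a nasal (/m/, /n/, or /ŋ/) is licensed in coda position; onsets are limited to one consonant).
Inserting the epenthetic vowel yields /l/ → /le/, /ʒ/ → /ʒe/, /t/ → /te/, /ɹ/ → /ɹe/.

lenogəʒeteɹe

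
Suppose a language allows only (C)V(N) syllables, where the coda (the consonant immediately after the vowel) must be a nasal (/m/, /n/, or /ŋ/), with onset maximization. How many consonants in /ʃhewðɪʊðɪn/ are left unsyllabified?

The consonants /ʃ/, /w/ cannot be parsed into a legal (C)V(N) syllable (only a nasal (/m/, /n/, or /ŋ/) is licensed in coda position; onsets are limited to one consonant).

2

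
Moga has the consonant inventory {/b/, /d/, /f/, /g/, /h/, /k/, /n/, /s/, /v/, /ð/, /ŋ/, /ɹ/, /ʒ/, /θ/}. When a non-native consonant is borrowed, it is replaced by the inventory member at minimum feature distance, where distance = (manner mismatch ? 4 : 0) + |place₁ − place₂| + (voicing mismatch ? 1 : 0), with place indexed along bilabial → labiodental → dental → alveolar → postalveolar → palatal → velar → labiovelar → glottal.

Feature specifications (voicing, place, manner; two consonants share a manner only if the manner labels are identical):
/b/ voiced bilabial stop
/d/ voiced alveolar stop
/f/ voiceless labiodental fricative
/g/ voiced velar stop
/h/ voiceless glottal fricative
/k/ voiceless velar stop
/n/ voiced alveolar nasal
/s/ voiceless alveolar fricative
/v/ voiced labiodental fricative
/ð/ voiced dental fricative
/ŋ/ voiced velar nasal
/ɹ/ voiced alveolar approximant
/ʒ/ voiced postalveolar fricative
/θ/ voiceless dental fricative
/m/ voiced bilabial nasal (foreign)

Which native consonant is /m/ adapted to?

/n/ is closest: same manner (nasal), place distance 3 (bilabial→alveolar), same voicing; total 3. Next closest is /b/ at distance 4.

n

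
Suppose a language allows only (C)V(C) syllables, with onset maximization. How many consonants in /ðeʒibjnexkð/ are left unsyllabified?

Under (C)V(C), the unsyllabifiable consonants are /j/, /k/, /ð/ (at most one coda consonant is licensed; onsets are limited to one consonant).

3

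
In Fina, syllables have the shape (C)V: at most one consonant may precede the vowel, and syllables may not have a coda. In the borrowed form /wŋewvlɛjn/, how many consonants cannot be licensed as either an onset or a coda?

Under (C)V, the unsyllabifiable consonants are /w/, /w/, /v/, /j/, /n/ (no codas are permitted; onsets are limited to one consonant).

5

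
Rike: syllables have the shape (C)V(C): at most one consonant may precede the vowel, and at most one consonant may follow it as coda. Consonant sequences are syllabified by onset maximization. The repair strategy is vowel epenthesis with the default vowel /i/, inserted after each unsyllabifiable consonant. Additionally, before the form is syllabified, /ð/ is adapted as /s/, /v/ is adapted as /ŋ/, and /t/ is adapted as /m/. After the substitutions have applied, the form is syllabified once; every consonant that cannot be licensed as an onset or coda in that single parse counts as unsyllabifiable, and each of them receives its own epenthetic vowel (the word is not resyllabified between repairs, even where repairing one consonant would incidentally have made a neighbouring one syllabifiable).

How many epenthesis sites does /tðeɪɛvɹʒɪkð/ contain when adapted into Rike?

3

After substitution the input is /mseɪɛŋɹʒɪks/.
The unsyllabifiable consonants are /m/, /ɹ/, /s/; each receives one epenthetic vowel.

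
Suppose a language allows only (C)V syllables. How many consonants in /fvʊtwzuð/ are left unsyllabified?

4

Under (C)V, the unsyllabifiable consonants are /f/, /t/, /w/, /ð/ (no codas are permitted; onsets are limited to one consonant).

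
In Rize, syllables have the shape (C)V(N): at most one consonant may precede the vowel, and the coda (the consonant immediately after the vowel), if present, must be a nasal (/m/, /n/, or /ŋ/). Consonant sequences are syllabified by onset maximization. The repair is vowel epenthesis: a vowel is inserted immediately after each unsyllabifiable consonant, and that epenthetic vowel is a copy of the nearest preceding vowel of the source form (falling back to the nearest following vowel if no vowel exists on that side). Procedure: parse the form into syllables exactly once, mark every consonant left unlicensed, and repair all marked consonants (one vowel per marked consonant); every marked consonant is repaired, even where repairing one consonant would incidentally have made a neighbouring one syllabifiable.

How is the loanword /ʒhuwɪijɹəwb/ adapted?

Under (C)V(N), the unsyllabifiable consonants are /ʒ/, /j/, /w/, /b/ (only a nasal (/m/, /n/, or /ŋ/) is licensed in coda position; onsets are limited to one consonant).
Inserting the epenthetic vowel yields /ʒ/ → /ʒu/, /j/ → /ji/, /w/ → /wə/, /b/ → /bə/.

ʒuhuwɪijiɹəwəbə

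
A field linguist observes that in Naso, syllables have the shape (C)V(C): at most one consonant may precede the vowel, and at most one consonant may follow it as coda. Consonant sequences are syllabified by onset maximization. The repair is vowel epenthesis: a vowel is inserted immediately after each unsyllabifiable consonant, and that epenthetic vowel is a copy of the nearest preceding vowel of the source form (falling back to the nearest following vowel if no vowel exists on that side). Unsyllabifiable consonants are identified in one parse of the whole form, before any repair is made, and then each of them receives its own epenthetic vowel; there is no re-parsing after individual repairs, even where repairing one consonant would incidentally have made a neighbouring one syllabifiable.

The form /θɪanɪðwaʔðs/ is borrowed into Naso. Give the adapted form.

θɪanɪðwaʔðasa

Syllabifying with onset maximization leaves /ð/, /s/ stranded (at most one coda consonant is licensed; onsets are limited to one consonant).
Epenthesis after each stranded consonant: /ð/ → /ða/, /s/ → /sa/.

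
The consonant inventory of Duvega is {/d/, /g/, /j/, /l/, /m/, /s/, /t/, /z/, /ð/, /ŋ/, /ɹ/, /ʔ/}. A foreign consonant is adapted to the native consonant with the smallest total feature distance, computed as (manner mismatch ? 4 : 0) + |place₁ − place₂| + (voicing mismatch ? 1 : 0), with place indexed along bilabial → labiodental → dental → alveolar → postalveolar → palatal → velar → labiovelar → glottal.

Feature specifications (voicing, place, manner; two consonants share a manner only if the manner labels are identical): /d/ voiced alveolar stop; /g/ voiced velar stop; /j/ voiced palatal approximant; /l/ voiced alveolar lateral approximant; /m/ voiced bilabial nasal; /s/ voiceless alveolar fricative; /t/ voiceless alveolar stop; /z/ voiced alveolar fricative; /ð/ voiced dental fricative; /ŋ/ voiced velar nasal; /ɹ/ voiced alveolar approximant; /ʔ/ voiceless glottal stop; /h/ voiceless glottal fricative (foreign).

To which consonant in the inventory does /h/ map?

/ʔ/ is closest: manner differs (fricative→stop, +4), place distance 0 (glottal→glottal), same voicing; total 4. Next closest is /s/ at distance 5.

ʔ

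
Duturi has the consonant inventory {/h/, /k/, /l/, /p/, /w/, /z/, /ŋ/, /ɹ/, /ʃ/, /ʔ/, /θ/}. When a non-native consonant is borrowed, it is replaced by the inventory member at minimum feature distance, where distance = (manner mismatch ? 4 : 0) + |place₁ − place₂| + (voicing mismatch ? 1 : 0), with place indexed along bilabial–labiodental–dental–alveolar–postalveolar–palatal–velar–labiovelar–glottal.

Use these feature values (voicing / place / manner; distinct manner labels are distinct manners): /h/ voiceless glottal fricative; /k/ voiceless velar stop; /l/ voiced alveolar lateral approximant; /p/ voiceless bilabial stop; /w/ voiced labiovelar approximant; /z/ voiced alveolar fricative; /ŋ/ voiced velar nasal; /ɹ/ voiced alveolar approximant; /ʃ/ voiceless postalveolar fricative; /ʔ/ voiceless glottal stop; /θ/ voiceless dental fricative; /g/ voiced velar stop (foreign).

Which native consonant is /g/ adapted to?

k

/k/ is closest: same manner (stop), place distance 0 (velar→velar), voicing differs (+1); total 1. Next closest is /ʔ/ at distance 3.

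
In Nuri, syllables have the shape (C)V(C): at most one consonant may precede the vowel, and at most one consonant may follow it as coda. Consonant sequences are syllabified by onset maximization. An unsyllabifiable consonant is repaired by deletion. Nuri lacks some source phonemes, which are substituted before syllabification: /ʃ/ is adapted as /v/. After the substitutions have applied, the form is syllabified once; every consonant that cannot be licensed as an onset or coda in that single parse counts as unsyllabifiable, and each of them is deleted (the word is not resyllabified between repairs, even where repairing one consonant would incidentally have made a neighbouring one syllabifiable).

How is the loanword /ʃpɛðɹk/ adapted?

pɛð

Substitution: /ʃ/ → /v/, giving /vpɛðɹk/.
Syllabifying with onset maximization leaves /v/, /ɹ/, /k/ stranded (at most one coda consonant is licensed; onsets are limited to one consonant).
Deletion applies to /v/, /ɹ/, /k/.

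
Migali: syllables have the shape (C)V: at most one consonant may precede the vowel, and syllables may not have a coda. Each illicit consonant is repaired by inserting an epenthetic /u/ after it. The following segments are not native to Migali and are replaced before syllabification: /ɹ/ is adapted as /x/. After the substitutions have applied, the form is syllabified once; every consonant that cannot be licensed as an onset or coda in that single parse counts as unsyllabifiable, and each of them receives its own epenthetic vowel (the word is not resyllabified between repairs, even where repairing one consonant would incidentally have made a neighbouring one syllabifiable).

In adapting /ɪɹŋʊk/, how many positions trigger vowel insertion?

After substitution the input is /ɪxŋʊk/.
The unsyllabifiable consonants are /x/, /k/; each receives one epenthetic vowel.

2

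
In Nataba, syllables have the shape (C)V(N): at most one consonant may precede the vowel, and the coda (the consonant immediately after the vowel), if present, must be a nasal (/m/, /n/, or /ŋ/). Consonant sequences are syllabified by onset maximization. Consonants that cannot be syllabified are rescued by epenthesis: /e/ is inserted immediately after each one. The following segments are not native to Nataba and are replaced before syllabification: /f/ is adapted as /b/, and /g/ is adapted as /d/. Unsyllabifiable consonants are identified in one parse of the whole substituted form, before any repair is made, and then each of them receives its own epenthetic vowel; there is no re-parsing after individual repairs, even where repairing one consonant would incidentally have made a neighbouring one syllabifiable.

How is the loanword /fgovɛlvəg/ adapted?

bedovɛlevəde

Substitution: /f/ → /b/, /g/ → /d/, giving /bdovɛlvəd/.
The consonants /b/, /l/, /d/ cannot be parsed into a legal (C)V(N) syllable (only a nasal (/m/, /n/, or /ŋ/) is licensed in coda position; onsets are limited to one consonant).
Epenthesis after each stranded consonant: /b/ → /be/, /l/ → /le/, /d/ → /de/.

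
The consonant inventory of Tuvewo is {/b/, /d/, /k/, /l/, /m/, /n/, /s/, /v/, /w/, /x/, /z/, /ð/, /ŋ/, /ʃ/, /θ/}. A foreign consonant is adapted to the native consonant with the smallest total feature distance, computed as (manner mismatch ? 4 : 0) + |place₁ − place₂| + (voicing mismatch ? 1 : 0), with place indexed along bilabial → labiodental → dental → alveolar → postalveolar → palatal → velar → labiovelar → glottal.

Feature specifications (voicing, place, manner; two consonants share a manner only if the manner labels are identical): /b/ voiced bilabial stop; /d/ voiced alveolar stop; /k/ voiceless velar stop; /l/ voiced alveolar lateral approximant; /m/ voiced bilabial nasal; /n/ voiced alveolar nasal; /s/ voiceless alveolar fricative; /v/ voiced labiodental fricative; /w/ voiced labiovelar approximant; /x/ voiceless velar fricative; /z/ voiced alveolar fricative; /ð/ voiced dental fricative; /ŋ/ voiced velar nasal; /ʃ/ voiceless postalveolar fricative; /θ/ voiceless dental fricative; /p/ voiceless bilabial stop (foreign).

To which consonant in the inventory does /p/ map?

b

/b/ is closest: same manner (stop), place distance 0 (bilabial→bilabial), voicing differs (+1); total 1. Next closest is /d/ at distance 4.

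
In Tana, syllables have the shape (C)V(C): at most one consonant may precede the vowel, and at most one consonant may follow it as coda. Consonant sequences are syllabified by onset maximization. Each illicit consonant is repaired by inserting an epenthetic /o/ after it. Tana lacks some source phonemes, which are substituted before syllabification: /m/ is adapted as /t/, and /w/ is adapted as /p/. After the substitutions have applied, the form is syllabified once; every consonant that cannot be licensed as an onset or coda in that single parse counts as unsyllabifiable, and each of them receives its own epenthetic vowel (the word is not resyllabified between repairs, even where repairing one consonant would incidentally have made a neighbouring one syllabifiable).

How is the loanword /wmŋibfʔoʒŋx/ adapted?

Substitution: /w/ → /p/, /m/ → /t/, giving /ptŋibfʔoʒŋx/.
The consonants /p/, /t/, /f/, /ŋ/, /x/ cannot be parsed into a legal (C)V(C) syllable (at most one coda consonant is licensed; onsets are limited to one consonant).
Each unlicensed consonant becomes the onset of a new syllable: /p/ → /po/, /t/ → /to/, /f/ → /fo/, /ŋ/ → /ŋo/, /x/ → /xo/.

potoŋibfoʔoʒŋoxo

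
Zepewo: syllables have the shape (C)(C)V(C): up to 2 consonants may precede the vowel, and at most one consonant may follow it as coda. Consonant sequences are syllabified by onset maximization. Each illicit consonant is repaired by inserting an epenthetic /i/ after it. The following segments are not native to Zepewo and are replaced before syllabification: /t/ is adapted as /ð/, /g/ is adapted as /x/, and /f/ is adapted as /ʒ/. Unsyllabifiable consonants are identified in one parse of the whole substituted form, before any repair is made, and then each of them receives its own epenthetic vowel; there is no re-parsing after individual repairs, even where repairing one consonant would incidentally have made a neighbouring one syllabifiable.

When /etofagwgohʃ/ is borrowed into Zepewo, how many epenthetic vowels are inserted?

After substitution the input is /eðoʒaxwxohʃ/.
The unsyllabifiable consonants are /ʃ/; each receives one epenthetic vowel.

1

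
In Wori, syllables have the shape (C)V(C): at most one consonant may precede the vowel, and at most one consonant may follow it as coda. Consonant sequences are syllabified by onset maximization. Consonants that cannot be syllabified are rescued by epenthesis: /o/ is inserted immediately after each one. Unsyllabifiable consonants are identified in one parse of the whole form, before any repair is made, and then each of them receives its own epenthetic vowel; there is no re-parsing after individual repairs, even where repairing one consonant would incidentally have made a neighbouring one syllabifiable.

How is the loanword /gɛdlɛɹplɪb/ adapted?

Syllabifying with onset maximization leaves /p/ stranded (at most one coda consonant is licensed; onsets are limited to one consonant).
Inserting the epenthetic vowel yields /p/ → /po/.

gɛdlɛɹpolɪb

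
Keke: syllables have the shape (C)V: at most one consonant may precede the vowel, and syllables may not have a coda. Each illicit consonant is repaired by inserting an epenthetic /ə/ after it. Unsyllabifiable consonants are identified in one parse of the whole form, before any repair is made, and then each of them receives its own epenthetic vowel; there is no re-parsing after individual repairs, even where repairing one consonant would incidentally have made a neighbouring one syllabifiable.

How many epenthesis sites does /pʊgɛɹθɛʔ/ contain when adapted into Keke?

2

The unsyllabifiable consonants are /ɹ/, /ʔ/; each receives one epenthetic vowel.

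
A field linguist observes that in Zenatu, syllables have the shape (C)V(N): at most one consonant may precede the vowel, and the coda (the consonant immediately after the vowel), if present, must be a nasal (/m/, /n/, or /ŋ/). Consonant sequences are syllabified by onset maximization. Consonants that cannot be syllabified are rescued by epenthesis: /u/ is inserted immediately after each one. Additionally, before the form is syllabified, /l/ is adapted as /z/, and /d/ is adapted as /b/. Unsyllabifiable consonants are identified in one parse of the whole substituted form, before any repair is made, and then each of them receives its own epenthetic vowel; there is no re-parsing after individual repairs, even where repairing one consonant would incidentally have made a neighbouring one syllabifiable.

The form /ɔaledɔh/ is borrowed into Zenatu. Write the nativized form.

Substitution: /l/ → /z/, /d/ → /b/, giving /ɔazebɔh/.
Syllabifying with onset maximization leaves /h/ stranded (only a nasal (/m/, /n/, or /ŋ/) is licensed in coda position; onsets are limited to one consonant).
Each unlicensed consonant becomes the onset of a new syllable: /h/ → /hu/.

ɔazebɔhu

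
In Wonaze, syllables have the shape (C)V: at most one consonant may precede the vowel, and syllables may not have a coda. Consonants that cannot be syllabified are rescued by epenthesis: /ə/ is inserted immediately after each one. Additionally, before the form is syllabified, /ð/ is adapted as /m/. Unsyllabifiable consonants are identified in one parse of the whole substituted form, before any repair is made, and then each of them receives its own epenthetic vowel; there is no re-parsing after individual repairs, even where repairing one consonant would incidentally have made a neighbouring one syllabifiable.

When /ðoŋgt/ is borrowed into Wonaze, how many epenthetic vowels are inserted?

After substitution the input is /moŋgt/.
The unsyllabifiable consonants are /ŋ/, /g/, /t/; each receives one epenthetic vowel.

3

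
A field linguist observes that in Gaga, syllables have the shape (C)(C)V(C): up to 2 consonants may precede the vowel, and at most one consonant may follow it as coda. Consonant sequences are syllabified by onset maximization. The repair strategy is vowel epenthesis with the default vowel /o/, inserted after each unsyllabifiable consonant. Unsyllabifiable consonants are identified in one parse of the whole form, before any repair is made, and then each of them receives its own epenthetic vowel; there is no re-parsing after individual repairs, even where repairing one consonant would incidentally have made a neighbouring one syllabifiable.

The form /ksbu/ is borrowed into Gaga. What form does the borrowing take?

Under (C)(C)V(C), the unsyllabifiable consonants are /k/ (at most one coda consonant is licensed; onsets may contain at most 2 consonants).
Inserting the epenthetic vowel yields /k/ → /ko/.

kosbu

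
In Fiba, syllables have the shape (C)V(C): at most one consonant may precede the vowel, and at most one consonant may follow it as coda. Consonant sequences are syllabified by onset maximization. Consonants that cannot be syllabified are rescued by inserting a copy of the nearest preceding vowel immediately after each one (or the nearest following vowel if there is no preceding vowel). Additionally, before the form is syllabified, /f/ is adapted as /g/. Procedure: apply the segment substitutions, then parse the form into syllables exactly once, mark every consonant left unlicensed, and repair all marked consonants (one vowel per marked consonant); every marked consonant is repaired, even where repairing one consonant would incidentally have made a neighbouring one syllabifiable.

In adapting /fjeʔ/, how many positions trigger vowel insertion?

1

After substitution the input is /gjeʔ/.
The unsyllabifiable consonants are /g/; each receives one epenthetic vowel.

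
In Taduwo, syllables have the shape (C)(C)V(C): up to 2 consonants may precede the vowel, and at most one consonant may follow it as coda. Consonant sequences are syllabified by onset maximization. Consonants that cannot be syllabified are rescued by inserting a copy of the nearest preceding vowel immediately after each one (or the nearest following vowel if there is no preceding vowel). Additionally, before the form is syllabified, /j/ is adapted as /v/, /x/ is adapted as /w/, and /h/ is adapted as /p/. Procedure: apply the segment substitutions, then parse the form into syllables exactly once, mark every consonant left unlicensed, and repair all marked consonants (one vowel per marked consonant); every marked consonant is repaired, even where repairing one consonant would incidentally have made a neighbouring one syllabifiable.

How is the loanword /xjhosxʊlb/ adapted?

wovposwʊlbʊ

Substitution: /x/ → /w/, /j/ → /v/, /h/ → /p/, giving /wvposwʊlb/.
Under (C)(C)V(C), the unsyllabifiable consonants are /w/, /b/ (at most one coda consonant is licensed; onsets may contain at most 2 consonants).
Epenthesis after each stranded consonant: /w/ → /wo/, /b/ → /bʊ/.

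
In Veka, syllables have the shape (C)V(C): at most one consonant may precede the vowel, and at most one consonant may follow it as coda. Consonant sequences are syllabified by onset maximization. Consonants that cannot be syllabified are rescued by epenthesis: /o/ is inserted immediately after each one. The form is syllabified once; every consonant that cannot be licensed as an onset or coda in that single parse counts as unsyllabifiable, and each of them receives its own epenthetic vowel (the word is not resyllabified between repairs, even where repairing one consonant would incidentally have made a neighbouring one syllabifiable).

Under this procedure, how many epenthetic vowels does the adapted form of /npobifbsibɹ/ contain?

The unsyllabifiable consonants are /n/, /b/, /ɹ/; each receives one epenthetic vowel.

3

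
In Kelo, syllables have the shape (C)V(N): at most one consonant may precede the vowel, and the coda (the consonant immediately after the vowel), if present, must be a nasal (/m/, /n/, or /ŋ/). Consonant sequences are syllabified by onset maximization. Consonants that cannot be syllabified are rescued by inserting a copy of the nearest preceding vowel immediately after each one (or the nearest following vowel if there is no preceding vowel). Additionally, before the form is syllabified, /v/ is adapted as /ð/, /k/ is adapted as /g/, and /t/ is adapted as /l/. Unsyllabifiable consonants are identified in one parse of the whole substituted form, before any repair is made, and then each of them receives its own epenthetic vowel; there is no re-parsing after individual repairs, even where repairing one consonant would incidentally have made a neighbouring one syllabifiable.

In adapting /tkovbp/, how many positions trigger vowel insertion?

After substitution the input is /lgoðbp/.
The unsyllabifiable consonants are /l/, /ð/, /b/, /p/; each receives one epenthetic vowel.

4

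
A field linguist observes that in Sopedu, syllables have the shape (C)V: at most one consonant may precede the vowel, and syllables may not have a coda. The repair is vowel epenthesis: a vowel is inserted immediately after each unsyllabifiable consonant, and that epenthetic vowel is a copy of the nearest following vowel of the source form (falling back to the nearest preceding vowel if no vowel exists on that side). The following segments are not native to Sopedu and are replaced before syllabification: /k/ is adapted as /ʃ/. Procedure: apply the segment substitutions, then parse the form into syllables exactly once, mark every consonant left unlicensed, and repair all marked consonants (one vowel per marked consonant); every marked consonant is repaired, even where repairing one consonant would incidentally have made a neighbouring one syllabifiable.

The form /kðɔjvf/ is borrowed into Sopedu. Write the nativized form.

Substitution: /k/ → /ʃ/, giving /ʃðɔjvf/.
Under (C)V, the unsyllabifiable consonants are /ʃ/, /j/, /v/, /f/ (no codas are permitted; onsets are limited to one consonant).
Each unlicensed consonant becomes the onset of a new syllable: /ʃ/ → /ʃɔ/, /j/ → /jɔ/, /v/ → /vɔ/, /f/ → /fɔ/.

ʃɔðɔjɔvɔfɔ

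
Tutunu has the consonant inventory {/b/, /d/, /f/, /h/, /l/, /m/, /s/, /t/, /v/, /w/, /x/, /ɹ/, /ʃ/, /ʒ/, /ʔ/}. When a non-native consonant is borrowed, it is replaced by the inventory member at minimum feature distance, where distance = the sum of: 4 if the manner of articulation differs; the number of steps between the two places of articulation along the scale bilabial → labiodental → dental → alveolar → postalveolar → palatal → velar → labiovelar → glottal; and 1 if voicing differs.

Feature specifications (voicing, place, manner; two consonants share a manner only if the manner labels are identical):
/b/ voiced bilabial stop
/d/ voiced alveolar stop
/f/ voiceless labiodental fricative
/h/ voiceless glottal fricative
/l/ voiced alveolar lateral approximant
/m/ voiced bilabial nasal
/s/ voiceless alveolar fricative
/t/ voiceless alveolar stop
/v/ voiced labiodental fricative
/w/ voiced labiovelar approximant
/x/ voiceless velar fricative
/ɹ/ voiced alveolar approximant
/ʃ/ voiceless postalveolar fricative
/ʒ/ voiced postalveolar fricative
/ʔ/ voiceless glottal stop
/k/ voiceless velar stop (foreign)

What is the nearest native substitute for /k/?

ʔ

/ʔ/ is closest: same manner (stop), place distance 2 (velar→glottal), same voicing; total 2. Next closest is /t/ at distance 3.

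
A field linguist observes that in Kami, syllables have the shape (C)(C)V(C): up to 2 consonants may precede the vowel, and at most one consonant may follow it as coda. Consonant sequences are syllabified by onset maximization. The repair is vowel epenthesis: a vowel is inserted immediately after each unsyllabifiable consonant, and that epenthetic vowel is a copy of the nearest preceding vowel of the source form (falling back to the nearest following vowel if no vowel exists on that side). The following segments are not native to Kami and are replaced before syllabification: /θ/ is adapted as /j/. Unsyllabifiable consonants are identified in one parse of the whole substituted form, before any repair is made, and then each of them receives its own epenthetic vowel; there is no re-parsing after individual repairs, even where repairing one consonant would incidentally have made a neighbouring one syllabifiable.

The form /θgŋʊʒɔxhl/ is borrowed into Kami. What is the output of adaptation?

jʊgŋʊʒɔxhɔlɔ

Substitution: /θ/ → /j/, giving /jgŋʊʒɔxhl/.
Syllabifying with onset maximization leaves /j/, /h/, /l/ stranded (at most one coda consonant is licensed; onsets may contain at most 2 consonants).
Inserting the epenthetic vowel yields /j/ → /jʊ/, /h/ → /hɔ/, /l/ → /lɔ/.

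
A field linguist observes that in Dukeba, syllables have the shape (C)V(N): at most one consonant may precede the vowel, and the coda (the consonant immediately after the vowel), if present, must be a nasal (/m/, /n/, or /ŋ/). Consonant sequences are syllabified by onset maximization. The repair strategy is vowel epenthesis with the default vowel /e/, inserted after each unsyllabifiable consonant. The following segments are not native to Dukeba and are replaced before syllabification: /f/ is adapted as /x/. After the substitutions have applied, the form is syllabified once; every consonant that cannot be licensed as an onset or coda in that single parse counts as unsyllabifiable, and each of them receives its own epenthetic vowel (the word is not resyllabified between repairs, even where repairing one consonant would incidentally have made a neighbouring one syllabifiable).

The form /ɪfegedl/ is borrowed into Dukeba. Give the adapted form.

ɪxegedele

Substitution: /f/ → /x/, giving /ɪxegedl/.
Under (C)V(N), the unsyllabifiable consonants are /d/, /l/ (only a nasal (/m/, /n/, or /ŋ/) is licensed in coda position; onsets are limited to one consonant).
Epenthesis after each stranded consonant: /d/ → /de/, /l/ → /le/.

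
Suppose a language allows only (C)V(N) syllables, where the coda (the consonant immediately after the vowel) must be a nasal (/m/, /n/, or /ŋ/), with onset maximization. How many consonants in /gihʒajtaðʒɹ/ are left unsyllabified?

5

The consonants /h/, /j/, /ð/, /ʒ/, /ɹ/ cannot be parsed into a legal (C)V(N) syllable (only a nasal (/m/, /n/, or /ŋ/) is licensed in coda position; onsets are limited to one consonant).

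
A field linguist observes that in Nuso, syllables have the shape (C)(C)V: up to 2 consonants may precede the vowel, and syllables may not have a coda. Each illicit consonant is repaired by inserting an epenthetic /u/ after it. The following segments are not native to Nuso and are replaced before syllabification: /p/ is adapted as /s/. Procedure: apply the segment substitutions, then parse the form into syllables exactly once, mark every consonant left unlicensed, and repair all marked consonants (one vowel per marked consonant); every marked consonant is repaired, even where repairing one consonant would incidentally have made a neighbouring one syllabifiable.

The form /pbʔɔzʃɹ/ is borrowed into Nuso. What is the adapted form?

subʔɔzuʃuɹu

Substitution: /p/ → /s/, giving /sbʔɔzʃɹ/.
Under (C)(C)V, the unsyllabifiable consonants are /s/, /z/, /ʃ/, /ɹ/ (no codas are permitted; onsets may contain at most 2 consonants).
Inserting the epenthetic vowel yields /s/ → /su/, /z/ → /zu/, /ʃ/ → /ʃu/, /ɹ/ → /ɹu/.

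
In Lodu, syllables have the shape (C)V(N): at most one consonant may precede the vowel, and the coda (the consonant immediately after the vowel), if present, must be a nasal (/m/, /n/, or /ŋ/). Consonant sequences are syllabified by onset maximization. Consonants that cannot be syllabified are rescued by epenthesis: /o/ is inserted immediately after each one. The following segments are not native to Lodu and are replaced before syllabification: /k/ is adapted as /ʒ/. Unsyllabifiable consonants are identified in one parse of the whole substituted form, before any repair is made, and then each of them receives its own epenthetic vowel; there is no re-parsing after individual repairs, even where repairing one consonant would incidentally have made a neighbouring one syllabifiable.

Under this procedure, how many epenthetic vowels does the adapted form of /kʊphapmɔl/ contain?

After substitution the input is /ʒʊphapmɔl/.
The unsyllabifiable consonants are /p/, /p/, /l/; each receives one epenthetic vowel.

3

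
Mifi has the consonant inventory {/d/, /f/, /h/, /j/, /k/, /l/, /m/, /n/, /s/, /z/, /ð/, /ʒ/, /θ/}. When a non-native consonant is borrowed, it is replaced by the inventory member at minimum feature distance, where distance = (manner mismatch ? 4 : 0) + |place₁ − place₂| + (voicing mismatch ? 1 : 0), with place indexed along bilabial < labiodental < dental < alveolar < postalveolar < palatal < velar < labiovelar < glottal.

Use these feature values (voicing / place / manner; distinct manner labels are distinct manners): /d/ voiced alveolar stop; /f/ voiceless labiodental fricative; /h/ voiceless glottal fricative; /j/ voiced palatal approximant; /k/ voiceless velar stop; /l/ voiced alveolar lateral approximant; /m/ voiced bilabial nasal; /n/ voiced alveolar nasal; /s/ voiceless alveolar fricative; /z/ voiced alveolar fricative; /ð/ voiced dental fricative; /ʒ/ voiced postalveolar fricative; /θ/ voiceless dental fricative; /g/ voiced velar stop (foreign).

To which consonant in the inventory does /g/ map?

/k/ is closest: same manner (stop), place distance 0 (velar→velar), voicing differs (+1); total 1. Next closest is /d/ at distance 3.

k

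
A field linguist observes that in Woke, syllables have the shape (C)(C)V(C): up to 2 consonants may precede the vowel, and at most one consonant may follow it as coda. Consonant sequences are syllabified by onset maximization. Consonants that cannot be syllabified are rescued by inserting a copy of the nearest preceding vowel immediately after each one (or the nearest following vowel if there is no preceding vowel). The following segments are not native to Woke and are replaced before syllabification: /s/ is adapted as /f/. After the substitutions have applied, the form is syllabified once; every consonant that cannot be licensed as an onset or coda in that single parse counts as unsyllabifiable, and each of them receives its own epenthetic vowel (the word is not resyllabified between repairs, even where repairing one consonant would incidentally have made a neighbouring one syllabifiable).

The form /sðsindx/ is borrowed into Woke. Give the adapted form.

Substitution: /s/ → /f/, giving /fðfindx/.
Under (C)(C)V(C), the unsyllabifiable consonants are /f/, /d/, /x/ (at most one coda consonant is licensed; onsets may contain at most 2 consonants).
Each unlicensed consonant becomes the onset of a new syllable: /f/ → /fi/, /d/ → /di/, /x/ → /xi/.

fiðfindixi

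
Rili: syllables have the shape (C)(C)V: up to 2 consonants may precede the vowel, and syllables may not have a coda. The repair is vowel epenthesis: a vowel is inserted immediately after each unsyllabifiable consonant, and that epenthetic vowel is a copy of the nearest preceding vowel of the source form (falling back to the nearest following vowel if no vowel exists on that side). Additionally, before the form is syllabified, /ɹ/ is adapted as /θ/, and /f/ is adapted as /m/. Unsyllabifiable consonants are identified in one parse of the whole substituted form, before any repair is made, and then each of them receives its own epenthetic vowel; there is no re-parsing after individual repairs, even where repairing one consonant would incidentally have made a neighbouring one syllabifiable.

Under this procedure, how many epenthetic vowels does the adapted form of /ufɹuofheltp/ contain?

3

After substitution the input is /umθuomheltp/.
The unsyllabifiable consonants are /l/, /t/, /p/; each receives one epenthetic vowel.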